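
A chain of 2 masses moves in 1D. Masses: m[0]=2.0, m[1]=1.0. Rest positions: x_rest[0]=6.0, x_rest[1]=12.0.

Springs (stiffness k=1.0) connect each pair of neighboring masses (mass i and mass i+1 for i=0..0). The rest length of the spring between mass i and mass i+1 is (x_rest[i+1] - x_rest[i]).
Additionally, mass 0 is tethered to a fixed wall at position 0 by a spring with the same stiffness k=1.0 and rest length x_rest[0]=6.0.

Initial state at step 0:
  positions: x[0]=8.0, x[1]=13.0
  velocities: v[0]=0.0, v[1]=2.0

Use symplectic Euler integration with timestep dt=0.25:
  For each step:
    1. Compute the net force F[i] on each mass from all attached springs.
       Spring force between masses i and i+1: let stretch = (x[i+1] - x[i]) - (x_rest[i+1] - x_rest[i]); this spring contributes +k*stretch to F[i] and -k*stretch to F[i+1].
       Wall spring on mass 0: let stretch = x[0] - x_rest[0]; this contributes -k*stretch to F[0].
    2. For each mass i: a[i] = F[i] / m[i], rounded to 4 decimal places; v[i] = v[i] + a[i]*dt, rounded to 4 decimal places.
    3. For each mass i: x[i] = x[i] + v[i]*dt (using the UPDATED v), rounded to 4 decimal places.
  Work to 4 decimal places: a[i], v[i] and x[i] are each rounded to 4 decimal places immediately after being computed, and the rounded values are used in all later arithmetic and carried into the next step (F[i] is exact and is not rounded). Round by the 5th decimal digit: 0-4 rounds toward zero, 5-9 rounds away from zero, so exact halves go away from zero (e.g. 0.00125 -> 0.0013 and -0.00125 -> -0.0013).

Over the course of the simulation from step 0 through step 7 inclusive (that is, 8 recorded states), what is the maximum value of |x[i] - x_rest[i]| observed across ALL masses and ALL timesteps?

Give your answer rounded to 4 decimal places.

Answer: 3.8159

Derivation:
Step 0: x=[8.0000 13.0000] v=[0.0000 2.0000]
Step 1: x=[7.9063 13.5625] v=[-0.3750 2.2500]
Step 2: x=[7.7422 14.1465] v=[-0.6563 2.3360]
Step 3: x=[7.5363 14.7052] v=[-0.8236 2.2349]
Step 4: x=[7.3189 15.1909] v=[-0.8695 1.9427]
Step 5: x=[7.1188 15.5596] v=[-0.8004 1.4747]
Step 6: x=[6.9600 15.7757] v=[-0.6352 0.8645]
Step 7: x=[6.8592 15.8159] v=[-0.4032 0.1606]
Max displacement = 3.8159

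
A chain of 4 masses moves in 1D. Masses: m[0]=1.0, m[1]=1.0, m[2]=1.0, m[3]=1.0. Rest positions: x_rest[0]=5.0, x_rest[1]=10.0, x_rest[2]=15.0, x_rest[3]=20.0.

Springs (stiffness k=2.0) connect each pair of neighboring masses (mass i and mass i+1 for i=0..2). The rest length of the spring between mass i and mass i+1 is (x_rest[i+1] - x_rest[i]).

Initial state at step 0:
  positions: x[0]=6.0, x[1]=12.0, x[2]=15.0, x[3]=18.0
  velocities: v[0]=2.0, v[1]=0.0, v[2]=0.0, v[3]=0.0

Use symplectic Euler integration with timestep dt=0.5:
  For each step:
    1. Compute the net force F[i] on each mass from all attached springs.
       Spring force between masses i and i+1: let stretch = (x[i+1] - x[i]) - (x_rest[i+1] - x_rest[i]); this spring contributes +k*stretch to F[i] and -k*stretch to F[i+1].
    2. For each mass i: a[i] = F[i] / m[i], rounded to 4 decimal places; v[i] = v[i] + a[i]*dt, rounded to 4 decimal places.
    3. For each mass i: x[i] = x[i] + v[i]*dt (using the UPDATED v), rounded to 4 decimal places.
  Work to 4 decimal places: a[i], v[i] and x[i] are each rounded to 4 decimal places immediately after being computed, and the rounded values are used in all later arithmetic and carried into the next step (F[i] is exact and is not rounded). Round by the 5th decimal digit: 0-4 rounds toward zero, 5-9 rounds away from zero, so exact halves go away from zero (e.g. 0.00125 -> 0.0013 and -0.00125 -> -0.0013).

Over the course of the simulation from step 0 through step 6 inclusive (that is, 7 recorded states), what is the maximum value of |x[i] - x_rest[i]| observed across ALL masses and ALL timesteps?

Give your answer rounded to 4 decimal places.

Step 0: x=[6.0000 12.0000 15.0000 18.0000] v=[2.0000 0.0000 0.0000 0.0000]
Step 1: x=[7.5000 10.5000 15.0000 19.0000] v=[3.0000 -3.0000 0.0000 2.0000]
Step 2: x=[8.0000 9.7500 14.7500 20.5000] v=[1.0000 -1.5000 -0.5000 3.0000]
Step 3: x=[6.8750 10.6250 14.8750 21.6250] v=[-2.2500 1.7500 0.2500 2.2500]
Step 4: x=[5.1250 11.7500 16.2500 21.8750] v=[-3.5000 2.2500 2.7500 0.5000]
Step 5: x=[4.1875 11.8125 18.1875 21.8125] v=[-1.8750 0.1250 3.8750 -0.1250]
Step 6: x=[4.5625 11.2500 18.7500 22.4375] v=[0.7500 -1.1250 1.1250 1.2500]
Max displacement = 3.7500

Answer: 3.7500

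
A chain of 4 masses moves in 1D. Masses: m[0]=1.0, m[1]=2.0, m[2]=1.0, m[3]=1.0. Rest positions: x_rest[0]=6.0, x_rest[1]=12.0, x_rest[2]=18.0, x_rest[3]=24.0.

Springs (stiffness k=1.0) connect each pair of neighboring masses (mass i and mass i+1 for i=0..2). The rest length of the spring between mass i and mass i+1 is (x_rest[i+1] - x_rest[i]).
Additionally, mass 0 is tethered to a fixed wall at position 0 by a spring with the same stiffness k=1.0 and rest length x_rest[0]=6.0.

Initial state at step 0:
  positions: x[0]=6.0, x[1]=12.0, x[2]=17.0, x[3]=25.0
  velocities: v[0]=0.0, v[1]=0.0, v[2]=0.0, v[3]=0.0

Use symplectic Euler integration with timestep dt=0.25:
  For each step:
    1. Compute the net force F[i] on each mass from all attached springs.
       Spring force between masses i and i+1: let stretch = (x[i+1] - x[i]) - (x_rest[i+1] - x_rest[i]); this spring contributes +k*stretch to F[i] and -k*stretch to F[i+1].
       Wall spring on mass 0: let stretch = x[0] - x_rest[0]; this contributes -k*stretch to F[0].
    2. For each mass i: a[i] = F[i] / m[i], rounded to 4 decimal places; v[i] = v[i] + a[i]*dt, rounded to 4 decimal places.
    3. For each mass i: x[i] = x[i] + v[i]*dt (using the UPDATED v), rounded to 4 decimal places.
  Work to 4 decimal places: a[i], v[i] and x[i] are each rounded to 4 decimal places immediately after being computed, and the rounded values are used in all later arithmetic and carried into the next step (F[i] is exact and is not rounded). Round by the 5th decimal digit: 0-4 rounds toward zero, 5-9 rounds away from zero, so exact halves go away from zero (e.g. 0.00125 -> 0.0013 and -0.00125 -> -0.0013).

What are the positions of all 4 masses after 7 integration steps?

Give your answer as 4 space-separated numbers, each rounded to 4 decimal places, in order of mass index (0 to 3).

Answer: 5.8790 11.8229 19.1375 23.3567

Derivation:
Step 0: x=[6.0000 12.0000 17.0000 25.0000] v=[0.0000 0.0000 0.0000 0.0000]
Step 1: x=[6.0000 11.9688 17.1875 24.8750] v=[0.0000 -0.1250 0.7500 -0.5000]
Step 2: x=[5.9981 11.9141 17.5293 24.6445] v=[-0.0078 -0.2188 1.3672 -0.9219]
Step 3: x=[5.9910 11.8500 17.9649 24.3443] v=[-0.0283 -0.2564 1.7422 -1.2007]
Step 4: x=[5.9757 11.7939 18.4170 24.0204] v=[-0.0613 -0.2244 1.8083 -1.2956]
Step 5: x=[5.9505 11.7630 18.8054 23.7213] v=[-0.1007 -0.1238 1.5534 -1.1965]
Step 6: x=[5.9167 11.7705 19.0609 23.4899] v=[-0.1352 0.0300 1.0218 -0.9255]
Step 7: x=[5.8790 11.8229 19.1375 23.3567] v=[-0.1509 0.2096 0.3065 -0.5328]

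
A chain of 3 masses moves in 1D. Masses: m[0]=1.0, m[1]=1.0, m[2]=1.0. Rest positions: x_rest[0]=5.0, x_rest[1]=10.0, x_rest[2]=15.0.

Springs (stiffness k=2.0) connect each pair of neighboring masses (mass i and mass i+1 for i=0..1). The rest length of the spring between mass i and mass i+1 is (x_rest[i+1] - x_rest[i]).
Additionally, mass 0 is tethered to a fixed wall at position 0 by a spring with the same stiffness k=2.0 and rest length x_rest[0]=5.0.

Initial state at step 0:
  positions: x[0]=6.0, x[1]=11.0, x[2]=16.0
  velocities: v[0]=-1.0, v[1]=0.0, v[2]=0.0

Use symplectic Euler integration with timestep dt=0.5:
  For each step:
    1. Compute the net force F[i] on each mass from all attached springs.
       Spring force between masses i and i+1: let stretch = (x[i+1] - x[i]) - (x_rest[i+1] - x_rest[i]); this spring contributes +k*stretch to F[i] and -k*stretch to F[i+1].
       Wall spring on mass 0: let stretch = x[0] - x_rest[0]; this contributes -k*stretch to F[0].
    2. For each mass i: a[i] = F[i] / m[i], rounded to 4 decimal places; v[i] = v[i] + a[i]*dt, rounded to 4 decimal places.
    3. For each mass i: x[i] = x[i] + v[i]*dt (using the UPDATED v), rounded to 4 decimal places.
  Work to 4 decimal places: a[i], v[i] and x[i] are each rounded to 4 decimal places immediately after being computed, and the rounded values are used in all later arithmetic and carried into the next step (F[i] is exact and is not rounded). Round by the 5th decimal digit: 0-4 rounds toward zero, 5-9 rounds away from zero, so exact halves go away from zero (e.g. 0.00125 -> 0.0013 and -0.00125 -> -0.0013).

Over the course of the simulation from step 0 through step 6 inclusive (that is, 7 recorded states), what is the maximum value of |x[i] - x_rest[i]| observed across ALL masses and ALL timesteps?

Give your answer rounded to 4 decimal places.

Answer: 1.5937

Derivation:
Step 0: x=[6.0000 11.0000 16.0000] v=[-1.0000 0.0000 0.0000]
Step 1: x=[5.0000 11.0000 16.0000] v=[-2.0000 0.0000 0.0000]
Step 2: x=[4.5000 10.5000 16.0000] v=[-1.0000 -1.0000 0.0000]
Step 3: x=[4.7500 9.7500 15.7500] v=[0.5000 -1.5000 -0.5000]
Step 4: x=[5.1250 9.5000 15.0000] v=[0.7500 -0.5000 -1.5000]
Step 5: x=[5.1250 9.8125 14.0000] v=[0.0000 0.6250 -2.0000]
Step 6: x=[4.9063 9.8750 13.4063] v=[-0.4375 0.1250 -1.1875]
Max displacement = 1.5937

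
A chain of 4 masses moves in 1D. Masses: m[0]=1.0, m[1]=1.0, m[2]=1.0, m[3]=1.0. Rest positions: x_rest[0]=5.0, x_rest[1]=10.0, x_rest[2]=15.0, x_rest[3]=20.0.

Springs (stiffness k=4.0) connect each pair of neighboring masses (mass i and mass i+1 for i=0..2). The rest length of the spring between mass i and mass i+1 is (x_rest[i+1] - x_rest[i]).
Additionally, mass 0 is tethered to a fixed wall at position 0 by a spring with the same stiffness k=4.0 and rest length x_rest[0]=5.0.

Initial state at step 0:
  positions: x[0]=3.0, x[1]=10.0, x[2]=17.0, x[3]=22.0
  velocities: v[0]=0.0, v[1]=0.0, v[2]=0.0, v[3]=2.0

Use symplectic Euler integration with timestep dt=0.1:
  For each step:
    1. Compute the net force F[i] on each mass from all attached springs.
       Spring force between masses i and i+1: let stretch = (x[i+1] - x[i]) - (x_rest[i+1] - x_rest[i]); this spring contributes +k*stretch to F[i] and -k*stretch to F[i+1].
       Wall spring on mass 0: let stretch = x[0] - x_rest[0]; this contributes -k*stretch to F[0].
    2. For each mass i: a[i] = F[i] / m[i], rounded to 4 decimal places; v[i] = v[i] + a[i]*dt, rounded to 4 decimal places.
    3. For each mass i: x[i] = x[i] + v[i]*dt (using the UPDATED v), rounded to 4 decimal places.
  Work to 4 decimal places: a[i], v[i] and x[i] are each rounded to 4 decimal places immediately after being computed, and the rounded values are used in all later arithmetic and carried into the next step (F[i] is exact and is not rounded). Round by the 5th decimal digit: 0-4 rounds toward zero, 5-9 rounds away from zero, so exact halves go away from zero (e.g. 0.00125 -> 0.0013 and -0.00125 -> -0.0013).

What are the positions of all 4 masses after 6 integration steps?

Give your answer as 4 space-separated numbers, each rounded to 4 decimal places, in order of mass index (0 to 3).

Answer: 5.5563 10.1996 15.9568 22.7602

Derivation:
Step 0: x=[3.0000 10.0000 17.0000 22.0000] v=[0.0000 0.0000 0.0000 2.0000]
Step 1: x=[3.1600 10.0000 16.9200 22.2000] v=[1.6000 0.0000 -0.8000 2.0000]
Step 2: x=[3.4672 10.0032 16.7744 22.3888] v=[3.0720 0.0320 -1.4560 1.8880]
Step 3: x=[3.8972 10.0158 16.5825 22.5530] v=[4.2995 0.1261 -1.9187 1.6422]
Step 4: x=[4.4160 10.0463 16.3668 22.6784] v=[5.1881 0.3053 -2.1572 1.2540]
Step 5: x=[4.9834 10.1044 16.1507 22.7513] v=[5.6738 0.5814 -2.1608 0.7294]
Step 6: x=[5.5563 10.1996 15.9568 22.7602] v=[5.7288 0.9515 -1.9391 0.0892]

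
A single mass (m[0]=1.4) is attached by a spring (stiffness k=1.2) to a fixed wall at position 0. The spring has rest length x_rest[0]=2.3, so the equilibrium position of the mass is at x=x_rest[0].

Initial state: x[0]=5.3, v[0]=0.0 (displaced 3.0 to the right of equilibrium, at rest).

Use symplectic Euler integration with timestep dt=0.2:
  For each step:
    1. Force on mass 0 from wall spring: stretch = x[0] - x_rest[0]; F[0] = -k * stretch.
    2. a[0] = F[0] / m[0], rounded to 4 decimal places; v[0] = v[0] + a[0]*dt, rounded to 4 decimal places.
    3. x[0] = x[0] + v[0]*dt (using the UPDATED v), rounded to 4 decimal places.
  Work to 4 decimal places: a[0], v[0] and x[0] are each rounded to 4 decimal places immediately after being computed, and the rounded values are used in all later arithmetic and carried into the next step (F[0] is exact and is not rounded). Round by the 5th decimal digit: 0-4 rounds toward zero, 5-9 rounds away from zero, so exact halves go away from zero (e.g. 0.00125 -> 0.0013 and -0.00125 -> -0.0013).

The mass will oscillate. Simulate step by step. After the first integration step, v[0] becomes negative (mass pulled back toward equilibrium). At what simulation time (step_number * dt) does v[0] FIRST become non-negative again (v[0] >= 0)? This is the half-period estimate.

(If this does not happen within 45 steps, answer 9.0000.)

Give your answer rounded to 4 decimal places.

Answer: 3.4000

Derivation:
Step 0: x=[5.3000] v=[0.0000]
Step 1: x=[5.1971] v=[-0.5143]
Step 2: x=[4.9949] v=[-1.0109]
Step 3: x=[4.7003] v=[-1.4729]
Step 4: x=[4.3234] v=[-1.8844]
Step 5: x=[3.8771] v=[-2.2313]
Step 6: x=[3.3768] v=[-2.5017]
Step 7: x=[2.8395] v=[-2.6863]
Step 8: x=[2.2837] v=[-2.7788]
Step 9: x=[1.7285] v=[-2.7760]
Step 10: x=[1.1929] v=[-2.6780]
Step 11: x=[0.6953] v=[-2.4882]
Step 12: x=[0.2527] v=[-2.2131]
Step 13: x=[-0.1197] v=[-1.8621]
Step 14: x=[-0.4092] v=[-1.4473]
Step 15: x=[-0.6058] v=[-0.9829]
Step 16: x=[-0.7028] v=[-0.4848]
Step 17: x=[-0.6968] v=[0.0300]
First v>=0 after going negative at step 17, time=3.4000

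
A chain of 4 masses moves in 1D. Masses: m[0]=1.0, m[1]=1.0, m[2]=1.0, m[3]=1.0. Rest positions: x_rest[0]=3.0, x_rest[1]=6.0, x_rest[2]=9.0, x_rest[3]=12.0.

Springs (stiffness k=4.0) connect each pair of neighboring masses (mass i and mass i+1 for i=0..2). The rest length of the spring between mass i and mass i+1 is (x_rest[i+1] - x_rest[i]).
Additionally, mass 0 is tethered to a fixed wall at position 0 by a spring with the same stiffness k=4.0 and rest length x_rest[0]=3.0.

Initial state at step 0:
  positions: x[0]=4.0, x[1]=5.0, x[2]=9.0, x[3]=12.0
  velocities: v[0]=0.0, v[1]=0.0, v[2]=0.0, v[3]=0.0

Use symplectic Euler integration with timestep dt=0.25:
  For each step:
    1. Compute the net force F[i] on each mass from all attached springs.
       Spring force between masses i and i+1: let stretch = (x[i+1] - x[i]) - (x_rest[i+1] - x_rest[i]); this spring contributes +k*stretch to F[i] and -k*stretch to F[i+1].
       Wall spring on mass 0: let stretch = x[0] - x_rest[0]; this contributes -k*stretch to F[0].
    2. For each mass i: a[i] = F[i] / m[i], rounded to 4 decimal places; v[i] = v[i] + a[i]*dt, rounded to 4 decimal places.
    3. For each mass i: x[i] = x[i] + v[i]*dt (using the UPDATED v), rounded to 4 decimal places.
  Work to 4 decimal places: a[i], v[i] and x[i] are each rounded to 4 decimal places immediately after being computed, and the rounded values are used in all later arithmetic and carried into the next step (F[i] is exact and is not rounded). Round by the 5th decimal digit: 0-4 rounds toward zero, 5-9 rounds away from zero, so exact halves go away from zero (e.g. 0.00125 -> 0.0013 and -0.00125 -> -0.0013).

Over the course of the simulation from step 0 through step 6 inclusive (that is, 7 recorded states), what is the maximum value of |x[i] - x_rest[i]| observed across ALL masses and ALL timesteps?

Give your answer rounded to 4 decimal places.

Step 0: x=[4.0000 5.0000 9.0000 12.0000] v=[0.0000 0.0000 0.0000 0.0000]
Step 1: x=[3.2500 5.7500 8.7500 12.0000] v=[-3.0000 3.0000 -1.0000 0.0000]
Step 2: x=[2.3125 6.6250 8.5625 11.9375] v=[-3.7500 3.5000 -0.7500 -0.2500]
Step 3: x=[1.8750 6.9063 8.7344 11.7813] v=[-1.7500 1.1250 0.6875 -0.6250]
Step 4: x=[2.2266 6.3868 9.2110 11.6133] v=[1.4063 -2.0782 1.9063 -0.6719]
Step 5: x=[3.0616 5.5333 9.5821 11.5948] v=[3.3399 -3.4142 1.4844 -0.0742]
Step 6: x=[3.7491 5.0740 9.4442 11.8231] v=[2.7500 -1.8371 -0.5517 0.9131]
Max displacement = 1.1250

Answer: 1.1250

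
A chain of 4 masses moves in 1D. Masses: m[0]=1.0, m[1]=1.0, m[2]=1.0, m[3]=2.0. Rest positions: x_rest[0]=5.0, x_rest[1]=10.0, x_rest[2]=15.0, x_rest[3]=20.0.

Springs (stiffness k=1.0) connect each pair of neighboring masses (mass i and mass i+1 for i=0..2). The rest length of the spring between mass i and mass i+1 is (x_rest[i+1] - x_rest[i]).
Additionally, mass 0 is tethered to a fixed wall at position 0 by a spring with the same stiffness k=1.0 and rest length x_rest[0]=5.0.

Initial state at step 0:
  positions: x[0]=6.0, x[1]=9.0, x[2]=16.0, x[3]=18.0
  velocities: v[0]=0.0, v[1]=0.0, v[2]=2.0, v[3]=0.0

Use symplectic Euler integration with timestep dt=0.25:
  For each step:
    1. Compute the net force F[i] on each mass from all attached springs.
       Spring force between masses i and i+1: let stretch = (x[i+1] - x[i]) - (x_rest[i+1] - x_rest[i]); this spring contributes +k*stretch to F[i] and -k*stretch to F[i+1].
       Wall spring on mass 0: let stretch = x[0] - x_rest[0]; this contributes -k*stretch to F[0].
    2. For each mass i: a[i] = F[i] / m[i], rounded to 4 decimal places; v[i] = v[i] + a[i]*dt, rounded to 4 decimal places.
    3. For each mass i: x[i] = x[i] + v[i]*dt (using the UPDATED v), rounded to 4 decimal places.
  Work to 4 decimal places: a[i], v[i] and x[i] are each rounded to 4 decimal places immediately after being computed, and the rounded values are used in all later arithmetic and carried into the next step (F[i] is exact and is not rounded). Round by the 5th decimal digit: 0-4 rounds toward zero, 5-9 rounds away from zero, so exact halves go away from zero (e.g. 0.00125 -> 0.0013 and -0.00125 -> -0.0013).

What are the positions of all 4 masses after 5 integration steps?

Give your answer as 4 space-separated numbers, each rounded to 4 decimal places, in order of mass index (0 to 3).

Answer: 4.3613 11.4034 14.5707 19.2865

Derivation:
Step 0: x=[6.0000 9.0000 16.0000 18.0000] v=[0.0000 0.0000 2.0000 0.0000]
Step 1: x=[5.8125 9.2500 16.1875 18.0938] v=[-0.7500 1.0000 0.7500 0.3750]
Step 2: x=[5.4766 9.7188 16.0606 18.2842] v=[-1.3438 1.8750 -0.5078 0.7617]
Step 3: x=[5.0635 10.3188 15.6763 18.5614] v=[-1.6524 2.3999 -1.5374 1.1088]
Step 4: x=[4.6624 10.9252 15.1374 18.9047] v=[-1.6045 2.4255 -2.1555 1.3732]
Step 5: x=[4.3613 11.4034 14.5707 19.2865] v=[-1.2044 1.9129 -2.2667 1.5273]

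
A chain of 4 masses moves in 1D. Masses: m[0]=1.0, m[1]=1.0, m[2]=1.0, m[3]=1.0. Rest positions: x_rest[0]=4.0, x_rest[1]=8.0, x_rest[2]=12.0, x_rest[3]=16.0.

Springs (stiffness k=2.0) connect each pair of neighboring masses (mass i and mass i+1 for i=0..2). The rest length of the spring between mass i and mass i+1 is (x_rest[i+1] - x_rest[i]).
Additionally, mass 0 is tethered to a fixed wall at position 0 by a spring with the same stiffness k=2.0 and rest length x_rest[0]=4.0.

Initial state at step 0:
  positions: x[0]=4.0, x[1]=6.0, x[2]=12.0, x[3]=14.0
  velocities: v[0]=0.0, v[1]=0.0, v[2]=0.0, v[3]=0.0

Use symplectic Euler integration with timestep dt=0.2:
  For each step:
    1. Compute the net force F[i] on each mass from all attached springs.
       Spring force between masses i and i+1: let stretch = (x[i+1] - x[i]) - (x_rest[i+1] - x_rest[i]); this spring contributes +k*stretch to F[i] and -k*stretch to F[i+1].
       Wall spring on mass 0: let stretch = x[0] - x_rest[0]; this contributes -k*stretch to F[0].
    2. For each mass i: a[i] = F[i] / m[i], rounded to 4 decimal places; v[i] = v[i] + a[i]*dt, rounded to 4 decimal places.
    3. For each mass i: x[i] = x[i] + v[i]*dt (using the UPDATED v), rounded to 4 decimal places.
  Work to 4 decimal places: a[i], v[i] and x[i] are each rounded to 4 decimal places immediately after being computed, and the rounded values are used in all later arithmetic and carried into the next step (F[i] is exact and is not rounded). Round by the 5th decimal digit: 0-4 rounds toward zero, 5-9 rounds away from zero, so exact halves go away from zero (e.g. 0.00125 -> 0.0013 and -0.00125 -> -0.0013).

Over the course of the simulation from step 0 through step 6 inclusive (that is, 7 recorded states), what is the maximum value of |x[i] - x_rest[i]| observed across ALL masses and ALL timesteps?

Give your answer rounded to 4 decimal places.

Answer: 2.2929

Derivation:
Step 0: x=[4.0000 6.0000 12.0000 14.0000] v=[0.0000 0.0000 0.0000 0.0000]
Step 1: x=[3.8400 6.3200 11.6800 14.1600] v=[-0.8000 1.6000 -1.6000 0.8000]
Step 2: x=[3.5712 6.8704 11.1296 14.4416] v=[-1.3440 2.7520 -2.7520 1.4080]
Step 3: x=[3.2806 7.4976 10.5034 14.7782] v=[-1.4528 3.1360 -3.1309 1.6832]
Step 4: x=[3.0650 8.0279 9.9787 15.0929] v=[-1.0782 2.6515 -2.6233 1.5733]
Step 5: x=[3.0012 8.3172 9.7071 15.3184] v=[-0.3190 1.4467 -1.3579 1.1276]
Step 6: x=[3.1226 8.2925 9.7732 15.4150] v=[0.6069 -0.1237 0.3307 0.4831]
Max displacement = 2.2929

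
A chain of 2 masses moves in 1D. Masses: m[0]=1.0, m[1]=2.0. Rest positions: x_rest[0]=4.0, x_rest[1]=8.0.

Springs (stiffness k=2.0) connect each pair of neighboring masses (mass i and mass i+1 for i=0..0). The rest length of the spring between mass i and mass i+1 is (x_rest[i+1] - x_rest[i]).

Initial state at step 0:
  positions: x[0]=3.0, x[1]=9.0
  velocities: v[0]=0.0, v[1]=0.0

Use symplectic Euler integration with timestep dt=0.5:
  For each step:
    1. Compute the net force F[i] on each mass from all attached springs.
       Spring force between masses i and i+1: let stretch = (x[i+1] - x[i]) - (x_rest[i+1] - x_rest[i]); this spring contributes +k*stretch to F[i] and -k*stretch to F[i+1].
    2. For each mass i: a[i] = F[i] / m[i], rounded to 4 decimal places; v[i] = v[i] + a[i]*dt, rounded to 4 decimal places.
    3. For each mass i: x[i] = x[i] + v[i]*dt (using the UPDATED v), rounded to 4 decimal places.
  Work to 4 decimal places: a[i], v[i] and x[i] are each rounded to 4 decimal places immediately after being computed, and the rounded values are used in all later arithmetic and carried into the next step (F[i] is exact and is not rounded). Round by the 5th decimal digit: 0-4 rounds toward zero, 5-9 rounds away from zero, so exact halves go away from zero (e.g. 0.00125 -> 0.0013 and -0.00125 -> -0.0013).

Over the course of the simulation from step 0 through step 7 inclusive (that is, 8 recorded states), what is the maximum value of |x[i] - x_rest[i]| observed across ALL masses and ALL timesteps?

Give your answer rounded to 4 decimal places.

Step 0: x=[3.0000 9.0000] v=[0.0000 0.0000]
Step 1: x=[4.0000 8.5000] v=[2.0000 -1.0000]
Step 2: x=[5.2500 7.8750] v=[2.5000 -1.2500]
Step 3: x=[5.8125 7.5938] v=[1.1250 -0.5625]
Step 4: x=[5.2657 7.8673] v=[-1.0937 0.5469]
Step 5: x=[4.0197 8.4904] v=[-2.4921 1.2461]
Step 6: x=[3.0090 8.9958] v=[-2.0214 1.0108]
Step 7: x=[2.9917 9.0045] v=[-0.0346 0.0174]
Max displacement = 1.8125

Answer: 1.8125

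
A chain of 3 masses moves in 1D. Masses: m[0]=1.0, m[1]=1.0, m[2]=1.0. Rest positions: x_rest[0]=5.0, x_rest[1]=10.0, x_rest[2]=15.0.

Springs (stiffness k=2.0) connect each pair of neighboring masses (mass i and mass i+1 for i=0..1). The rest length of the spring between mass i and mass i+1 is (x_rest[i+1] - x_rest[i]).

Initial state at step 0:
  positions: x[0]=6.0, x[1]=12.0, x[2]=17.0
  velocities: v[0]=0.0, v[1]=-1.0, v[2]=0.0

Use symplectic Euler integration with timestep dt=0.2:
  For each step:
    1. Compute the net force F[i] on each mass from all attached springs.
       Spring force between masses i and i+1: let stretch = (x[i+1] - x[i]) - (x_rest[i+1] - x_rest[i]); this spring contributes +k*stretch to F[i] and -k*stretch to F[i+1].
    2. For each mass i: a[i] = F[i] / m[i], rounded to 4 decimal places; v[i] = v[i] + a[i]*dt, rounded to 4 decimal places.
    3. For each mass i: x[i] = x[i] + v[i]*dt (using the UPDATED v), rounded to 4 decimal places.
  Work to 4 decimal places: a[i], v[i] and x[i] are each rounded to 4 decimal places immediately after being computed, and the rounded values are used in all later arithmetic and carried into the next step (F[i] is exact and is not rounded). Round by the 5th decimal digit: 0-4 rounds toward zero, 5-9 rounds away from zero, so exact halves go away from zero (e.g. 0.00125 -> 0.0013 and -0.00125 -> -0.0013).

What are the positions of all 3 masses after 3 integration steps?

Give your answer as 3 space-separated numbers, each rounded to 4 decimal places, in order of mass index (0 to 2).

Answer: 6.3584 11.1317 16.9099

Derivation:
Step 0: x=[6.0000 12.0000 17.0000] v=[0.0000 -1.0000 0.0000]
Step 1: x=[6.0800 11.7200 17.0000] v=[0.4000 -1.4000 0.0000]
Step 2: x=[6.2112 11.4112 16.9776] v=[0.6560 -1.5440 -0.1120]
Step 3: x=[6.3584 11.1317 16.9099] v=[0.7360 -1.3974 -0.3386]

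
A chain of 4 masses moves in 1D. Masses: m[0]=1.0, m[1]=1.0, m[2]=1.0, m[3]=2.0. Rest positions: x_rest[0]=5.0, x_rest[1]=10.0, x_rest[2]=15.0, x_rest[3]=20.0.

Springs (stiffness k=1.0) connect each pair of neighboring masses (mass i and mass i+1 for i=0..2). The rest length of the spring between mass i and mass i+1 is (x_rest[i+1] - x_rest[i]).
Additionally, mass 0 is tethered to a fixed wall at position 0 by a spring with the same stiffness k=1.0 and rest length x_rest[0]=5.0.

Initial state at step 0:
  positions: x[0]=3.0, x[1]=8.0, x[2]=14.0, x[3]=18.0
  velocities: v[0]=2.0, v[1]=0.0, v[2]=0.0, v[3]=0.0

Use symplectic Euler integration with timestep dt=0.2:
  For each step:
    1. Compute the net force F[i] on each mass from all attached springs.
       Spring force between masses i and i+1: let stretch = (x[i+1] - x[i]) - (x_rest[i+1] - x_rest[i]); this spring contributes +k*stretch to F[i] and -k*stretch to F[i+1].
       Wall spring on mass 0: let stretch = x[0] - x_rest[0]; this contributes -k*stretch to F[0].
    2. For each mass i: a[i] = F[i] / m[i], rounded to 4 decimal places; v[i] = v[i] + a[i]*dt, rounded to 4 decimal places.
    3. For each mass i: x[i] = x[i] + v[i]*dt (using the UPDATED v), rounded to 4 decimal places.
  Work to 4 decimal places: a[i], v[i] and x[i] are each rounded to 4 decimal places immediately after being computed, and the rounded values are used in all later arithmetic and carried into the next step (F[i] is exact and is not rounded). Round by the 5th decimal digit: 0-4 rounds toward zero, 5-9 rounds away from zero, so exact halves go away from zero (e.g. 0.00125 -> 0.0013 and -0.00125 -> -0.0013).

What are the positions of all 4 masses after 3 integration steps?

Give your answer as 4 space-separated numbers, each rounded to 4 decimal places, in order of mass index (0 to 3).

Step 0: x=[3.0000 8.0000 14.0000 18.0000] v=[2.0000 0.0000 0.0000 0.0000]
Step 1: x=[3.4800 8.0400 13.9200 18.0200] v=[2.4000 0.2000 -0.4000 0.1000]
Step 2: x=[4.0032 8.1328 13.7688 18.0580] v=[2.6160 0.4640 -0.7560 0.1900]
Step 3: x=[4.5315 8.2859 13.5637 18.1102] v=[2.6413 0.7653 -1.0254 0.2611]

Answer: 4.5315 8.2859 13.5637 18.1102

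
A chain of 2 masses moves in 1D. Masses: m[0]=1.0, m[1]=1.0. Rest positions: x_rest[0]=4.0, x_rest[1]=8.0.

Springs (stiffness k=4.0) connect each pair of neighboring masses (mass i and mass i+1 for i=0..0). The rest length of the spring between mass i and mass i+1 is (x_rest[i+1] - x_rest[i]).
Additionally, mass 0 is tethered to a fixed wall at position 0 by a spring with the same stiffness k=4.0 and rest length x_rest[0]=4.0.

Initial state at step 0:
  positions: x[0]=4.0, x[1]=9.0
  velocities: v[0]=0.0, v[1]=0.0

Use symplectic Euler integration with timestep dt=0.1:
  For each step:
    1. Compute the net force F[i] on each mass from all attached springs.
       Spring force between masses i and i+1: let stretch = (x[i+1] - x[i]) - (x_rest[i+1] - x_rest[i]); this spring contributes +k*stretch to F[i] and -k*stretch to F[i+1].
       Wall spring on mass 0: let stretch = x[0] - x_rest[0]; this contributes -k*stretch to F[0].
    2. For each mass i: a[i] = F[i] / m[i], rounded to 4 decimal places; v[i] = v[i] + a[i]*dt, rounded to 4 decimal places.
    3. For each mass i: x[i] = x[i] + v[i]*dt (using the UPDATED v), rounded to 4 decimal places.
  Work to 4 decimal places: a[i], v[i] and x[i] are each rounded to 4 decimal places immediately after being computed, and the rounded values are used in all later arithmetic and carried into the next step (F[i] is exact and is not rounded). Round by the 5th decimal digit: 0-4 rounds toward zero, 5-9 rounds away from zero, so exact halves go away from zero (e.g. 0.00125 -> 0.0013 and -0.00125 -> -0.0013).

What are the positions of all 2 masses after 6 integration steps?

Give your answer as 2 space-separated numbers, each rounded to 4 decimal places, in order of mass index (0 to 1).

Answer: 4.5446 8.3585

Derivation:
Step 0: x=[4.0000 9.0000] v=[0.0000 0.0000]
Step 1: x=[4.0400 8.9600] v=[0.4000 -0.4000]
Step 2: x=[4.1152 8.8832] v=[0.7520 -0.7680]
Step 3: x=[4.2165 8.7757] v=[1.0131 -1.0752]
Step 4: x=[4.3315 8.6458] v=[1.1502 -1.2989]
Step 5: x=[4.4458 8.5033] v=[1.1433 -1.4246]
Step 6: x=[4.5446 8.3585] v=[0.9880 -1.4476]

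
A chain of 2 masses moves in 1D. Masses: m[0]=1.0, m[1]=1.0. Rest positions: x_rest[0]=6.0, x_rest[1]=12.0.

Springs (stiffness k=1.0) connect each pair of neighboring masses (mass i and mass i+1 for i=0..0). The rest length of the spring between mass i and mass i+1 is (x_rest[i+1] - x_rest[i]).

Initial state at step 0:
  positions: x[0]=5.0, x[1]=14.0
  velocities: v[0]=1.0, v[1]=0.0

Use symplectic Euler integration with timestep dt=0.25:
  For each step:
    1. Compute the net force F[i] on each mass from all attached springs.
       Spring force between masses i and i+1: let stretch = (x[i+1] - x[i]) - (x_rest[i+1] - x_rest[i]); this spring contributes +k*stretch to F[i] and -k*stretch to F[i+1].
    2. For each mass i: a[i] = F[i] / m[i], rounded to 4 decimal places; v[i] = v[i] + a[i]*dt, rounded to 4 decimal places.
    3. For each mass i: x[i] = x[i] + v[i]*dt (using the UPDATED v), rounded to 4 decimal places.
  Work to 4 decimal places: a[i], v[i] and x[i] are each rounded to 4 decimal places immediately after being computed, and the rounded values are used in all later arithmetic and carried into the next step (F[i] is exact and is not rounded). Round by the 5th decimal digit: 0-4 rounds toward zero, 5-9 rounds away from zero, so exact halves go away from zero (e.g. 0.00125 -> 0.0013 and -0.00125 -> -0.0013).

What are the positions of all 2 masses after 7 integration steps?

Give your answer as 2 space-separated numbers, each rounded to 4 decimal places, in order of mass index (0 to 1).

Step 0: x=[5.0000 14.0000] v=[1.0000 0.0000]
Step 1: x=[5.4375 13.8125] v=[1.7500 -0.7500]
Step 2: x=[6.0235 13.4766] v=[2.3438 -1.3438]
Step 3: x=[6.7003 13.0498] v=[2.7071 -1.7071]
Step 4: x=[7.3989 12.6012] v=[2.7945 -1.7945]
Step 5: x=[8.0477 12.2024] v=[2.5951 -1.5951]
Step 6: x=[8.5812 11.9190] v=[2.1338 -1.1338]
Step 7: x=[8.9483 11.8019] v=[1.4683 -0.4683]

Answer: 8.9483 11.8019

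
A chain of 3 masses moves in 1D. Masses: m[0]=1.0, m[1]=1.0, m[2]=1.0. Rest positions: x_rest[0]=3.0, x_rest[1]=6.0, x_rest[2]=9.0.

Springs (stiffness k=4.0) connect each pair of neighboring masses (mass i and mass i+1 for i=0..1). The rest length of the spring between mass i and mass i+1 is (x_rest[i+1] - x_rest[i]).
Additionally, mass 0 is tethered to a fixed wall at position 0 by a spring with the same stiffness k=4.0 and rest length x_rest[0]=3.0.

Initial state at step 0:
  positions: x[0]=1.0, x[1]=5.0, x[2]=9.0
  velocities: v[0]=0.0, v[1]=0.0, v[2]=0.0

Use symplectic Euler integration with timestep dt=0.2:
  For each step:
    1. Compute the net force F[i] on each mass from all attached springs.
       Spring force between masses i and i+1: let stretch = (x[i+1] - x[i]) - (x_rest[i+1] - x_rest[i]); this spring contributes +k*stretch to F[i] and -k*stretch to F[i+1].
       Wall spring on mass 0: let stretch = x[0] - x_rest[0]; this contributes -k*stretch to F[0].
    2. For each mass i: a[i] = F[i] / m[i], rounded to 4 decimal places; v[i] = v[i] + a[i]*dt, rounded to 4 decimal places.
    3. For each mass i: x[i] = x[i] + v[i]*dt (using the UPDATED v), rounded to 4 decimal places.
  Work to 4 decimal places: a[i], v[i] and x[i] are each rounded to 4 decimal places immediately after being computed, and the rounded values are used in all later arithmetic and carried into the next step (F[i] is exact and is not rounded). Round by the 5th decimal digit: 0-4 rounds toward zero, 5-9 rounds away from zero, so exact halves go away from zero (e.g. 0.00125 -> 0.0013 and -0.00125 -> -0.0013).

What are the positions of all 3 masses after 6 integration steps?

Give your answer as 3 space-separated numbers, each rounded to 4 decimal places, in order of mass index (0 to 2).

Answer: 4.1717 6.3366 7.5281

Derivation:
Step 0: x=[1.0000 5.0000 9.0000] v=[0.0000 0.0000 0.0000]
Step 1: x=[1.4800 5.0000 8.8400] v=[2.4000 0.0000 -0.8000]
Step 2: x=[2.2864 5.0512 8.5456] v=[4.0320 0.2560 -1.4720]
Step 3: x=[3.1693 5.2191 8.1721] v=[4.4147 0.8397 -1.8675]
Step 4: x=[3.8731 5.5316 7.8061] v=[3.5191 1.5623 -1.8299]
Step 5: x=[4.2226 5.9426 7.5562] v=[1.7474 2.0551 -1.2495]
Step 6: x=[4.1717 6.3366 7.5281] v=[-0.2547 1.9700 -0.1404]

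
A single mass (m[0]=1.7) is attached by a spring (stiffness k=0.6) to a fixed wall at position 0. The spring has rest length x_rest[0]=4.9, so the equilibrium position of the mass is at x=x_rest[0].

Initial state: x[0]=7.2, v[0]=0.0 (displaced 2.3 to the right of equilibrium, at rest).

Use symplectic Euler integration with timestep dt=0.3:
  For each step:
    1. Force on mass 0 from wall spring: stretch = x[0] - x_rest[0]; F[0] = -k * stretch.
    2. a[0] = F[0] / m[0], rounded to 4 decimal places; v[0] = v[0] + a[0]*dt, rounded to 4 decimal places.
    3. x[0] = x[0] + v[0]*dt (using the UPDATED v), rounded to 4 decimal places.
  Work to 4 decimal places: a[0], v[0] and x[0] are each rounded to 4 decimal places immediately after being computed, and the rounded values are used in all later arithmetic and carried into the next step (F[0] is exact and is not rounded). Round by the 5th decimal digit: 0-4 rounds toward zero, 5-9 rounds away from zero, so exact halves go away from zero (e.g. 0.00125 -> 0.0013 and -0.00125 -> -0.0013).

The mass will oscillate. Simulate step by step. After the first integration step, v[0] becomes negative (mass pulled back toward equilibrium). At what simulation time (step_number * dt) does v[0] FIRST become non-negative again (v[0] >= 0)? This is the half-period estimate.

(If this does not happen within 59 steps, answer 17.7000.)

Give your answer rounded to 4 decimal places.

Answer: 5.4000

Derivation:
Step 0: x=[7.2000] v=[0.0000]
Step 1: x=[7.1270] v=[-0.2435]
Step 2: x=[6.9832] v=[-0.4793]
Step 3: x=[6.7732] v=[-0.6999]
Step 4: x=[6.5037] v=[-0.8982]
Step 5: x=[6.1833] v=[-1.0680]
Step 6: x=[5.8221] v=[-1.2039]
Step 7: x=[5.4317] v=[-1.3015]
Step 8: x=[5.0244] v=[-1.3578]
Step 9: x=[4.6131] v=[-1.3710]
Step 10: x=[4.2109] v=[-1.3406]
Step 11: x=[3.8306] v=[-1.2676]
Step 12: x=[3.4843] v=[-1.1544]
Step 13: x=[3.1830] v=[-1.0045]
Step 14: x=[2.9362] v=[-0.8227]
Step 15: x=[2.7518] v=[-0.6148]
Step 16: x=[2.6356] v=[-0.3873]
Step 17: x=[2.5914] v=[-0.1475]
Step 18: x=[2.6205] v=[0.0969]
First v>=0 after going negative at step 18, time=5.4000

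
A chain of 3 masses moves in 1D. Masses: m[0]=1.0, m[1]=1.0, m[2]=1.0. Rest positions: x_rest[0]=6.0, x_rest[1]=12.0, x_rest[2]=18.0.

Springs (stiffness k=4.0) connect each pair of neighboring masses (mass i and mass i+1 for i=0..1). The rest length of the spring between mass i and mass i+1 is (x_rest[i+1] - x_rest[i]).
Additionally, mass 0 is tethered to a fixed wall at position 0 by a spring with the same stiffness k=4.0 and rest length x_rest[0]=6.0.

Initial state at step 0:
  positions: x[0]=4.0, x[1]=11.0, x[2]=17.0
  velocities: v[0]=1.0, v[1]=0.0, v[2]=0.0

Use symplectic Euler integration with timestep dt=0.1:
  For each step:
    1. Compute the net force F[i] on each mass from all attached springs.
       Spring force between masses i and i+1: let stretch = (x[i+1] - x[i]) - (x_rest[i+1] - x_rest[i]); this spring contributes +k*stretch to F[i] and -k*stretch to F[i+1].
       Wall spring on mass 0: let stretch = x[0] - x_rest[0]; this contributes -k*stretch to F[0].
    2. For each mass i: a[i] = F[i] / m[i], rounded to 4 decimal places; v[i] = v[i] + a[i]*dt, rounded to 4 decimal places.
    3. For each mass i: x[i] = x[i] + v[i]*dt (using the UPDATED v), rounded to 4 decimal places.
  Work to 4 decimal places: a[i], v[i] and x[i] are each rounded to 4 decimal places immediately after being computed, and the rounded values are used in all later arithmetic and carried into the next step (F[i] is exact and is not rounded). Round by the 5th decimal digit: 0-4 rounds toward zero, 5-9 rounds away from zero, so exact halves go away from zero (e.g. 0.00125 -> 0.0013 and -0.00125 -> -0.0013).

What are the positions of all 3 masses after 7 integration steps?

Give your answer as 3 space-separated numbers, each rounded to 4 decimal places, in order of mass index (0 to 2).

Step 0: x=[4.0000 11.0000 17.0000] v=[1.0000 0.0000 0.0000]
Step 1: x=[4.2200 10.9600 17.0000] v=[2.2000 -0.4000 0.0000]
Step 2: x=[4.5408 10.8920 16.9984] v=[3.2080 -0.6800 -0.0160]
Step 3: x=[4.9340 10.8142 16.9925] v=[3.9322 -0.7779 -0.0586]
Step 4: x=[5.3651 10.7483 16.9795] v=[4.3107 -0.6587 -0.1299]
Step 5: x=[5.7969 10.7164 16.9573] v=[4.3179 -0.3195 -0.2224]
Step 6: x=[6.1936 10.7373 16.9254] v=[3.9669 0.2091 -0.3188]
Step 7: x=[6.5243 10.8240 16.8860] v=[3.3069 0.8669 -0.3940]

Answer: 6.5243 10.8240 16.8860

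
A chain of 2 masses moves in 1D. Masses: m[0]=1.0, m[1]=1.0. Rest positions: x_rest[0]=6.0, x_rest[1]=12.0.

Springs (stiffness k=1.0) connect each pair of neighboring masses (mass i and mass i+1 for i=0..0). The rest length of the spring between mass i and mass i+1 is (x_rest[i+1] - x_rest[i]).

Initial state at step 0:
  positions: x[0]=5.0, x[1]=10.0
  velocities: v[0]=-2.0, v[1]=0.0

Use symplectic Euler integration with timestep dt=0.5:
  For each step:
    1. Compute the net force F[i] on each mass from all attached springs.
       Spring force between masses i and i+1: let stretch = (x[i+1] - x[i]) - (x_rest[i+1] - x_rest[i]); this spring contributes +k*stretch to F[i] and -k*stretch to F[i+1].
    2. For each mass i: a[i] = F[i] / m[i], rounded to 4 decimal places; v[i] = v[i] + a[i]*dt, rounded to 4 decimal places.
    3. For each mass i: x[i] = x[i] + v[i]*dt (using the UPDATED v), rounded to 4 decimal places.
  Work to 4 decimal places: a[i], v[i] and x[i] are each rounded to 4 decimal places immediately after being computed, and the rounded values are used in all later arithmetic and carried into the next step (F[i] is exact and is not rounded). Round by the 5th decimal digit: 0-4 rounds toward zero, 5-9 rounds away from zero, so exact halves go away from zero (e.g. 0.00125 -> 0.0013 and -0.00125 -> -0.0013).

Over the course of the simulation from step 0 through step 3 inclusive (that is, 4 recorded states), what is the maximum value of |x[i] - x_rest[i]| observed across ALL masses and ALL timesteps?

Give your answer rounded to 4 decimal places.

Answer: 4.0625

Derivation:
Step 0: x=[5.0000 10.0000] v=[-2.0000 0.0000]
Step 1: x=[3.7500 10.2500] v=[-2.5000 0.5000]
Step 2: x=[2.6250 10.3750] v=[-2.2500 0.2500]
Step 3: x=[1.9375 10.0625] v=[-1.3750 -0.6250]
Max displacement = 4.0625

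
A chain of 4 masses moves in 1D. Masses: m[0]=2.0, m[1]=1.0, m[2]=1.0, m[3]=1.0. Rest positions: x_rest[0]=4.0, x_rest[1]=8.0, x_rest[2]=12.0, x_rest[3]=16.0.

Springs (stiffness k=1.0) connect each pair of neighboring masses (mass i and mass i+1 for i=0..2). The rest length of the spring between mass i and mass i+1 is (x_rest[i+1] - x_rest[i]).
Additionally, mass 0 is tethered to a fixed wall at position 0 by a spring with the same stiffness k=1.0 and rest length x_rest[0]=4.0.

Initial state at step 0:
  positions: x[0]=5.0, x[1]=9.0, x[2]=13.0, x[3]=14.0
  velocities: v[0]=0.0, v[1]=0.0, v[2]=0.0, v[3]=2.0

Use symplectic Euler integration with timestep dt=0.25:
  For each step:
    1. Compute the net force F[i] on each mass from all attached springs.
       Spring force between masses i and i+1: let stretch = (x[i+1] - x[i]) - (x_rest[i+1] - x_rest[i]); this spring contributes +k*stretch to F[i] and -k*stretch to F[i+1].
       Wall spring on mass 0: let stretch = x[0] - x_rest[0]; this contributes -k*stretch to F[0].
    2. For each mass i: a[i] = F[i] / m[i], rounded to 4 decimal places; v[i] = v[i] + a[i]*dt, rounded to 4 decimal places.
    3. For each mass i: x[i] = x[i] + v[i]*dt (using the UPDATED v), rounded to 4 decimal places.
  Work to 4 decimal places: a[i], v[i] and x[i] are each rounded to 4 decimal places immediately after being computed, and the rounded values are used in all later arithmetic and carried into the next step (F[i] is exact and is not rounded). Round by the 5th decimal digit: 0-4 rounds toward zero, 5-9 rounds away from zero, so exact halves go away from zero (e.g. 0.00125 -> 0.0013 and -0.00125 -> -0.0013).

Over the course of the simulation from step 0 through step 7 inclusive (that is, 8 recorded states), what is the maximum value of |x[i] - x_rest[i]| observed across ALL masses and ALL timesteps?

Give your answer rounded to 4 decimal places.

Answer: 3.1414

Derivation:
Step 0: x=[5.0000 9.0000 13.0000 14.0000] v=[0.0000 0.0000 0.0000 2.0000]
Step 1: x=[4.9688 9.0000 12.8125 14.6875] v=[-0.1250 0.0000 -0.7500 2.7500]
Step 2: x=[4.9083 8.9863 12.5039 15.5078] v=[-0.2422 -0.0547 -1.2344 3.2813]
Step 3: x=[4.8218 8.9376 12.1632 16.3904] v=[-0.3460 -0.1948 -1.3628 3.5303]
Step 4: x=[4.7132 8.8333 11.8851 17.2588] v=[-0.4343 -0.4174 -1.1124 3.4735]
Step 5: x=[4.5861 8.6622 11.7521 18.0413] v=[-0.5085 -0.6845 -0.5319 3.1301]
Step 6: x=[4.4430 8.4294 11.8191 18.6808] v=[-0.5723 -0.9311 0.2679 2.5578]
Step 7: x=[4.2857 8.1593 12.1031 19.1414] v=[-0.6294 -1.0803 1.1359 1.8424]
Max displacement = 3.1414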